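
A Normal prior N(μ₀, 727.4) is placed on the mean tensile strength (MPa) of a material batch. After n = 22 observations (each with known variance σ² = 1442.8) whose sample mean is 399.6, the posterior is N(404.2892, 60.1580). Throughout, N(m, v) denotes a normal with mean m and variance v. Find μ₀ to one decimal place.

With known observation variance, the Normal–Normal posterior has precision τ_n = τ₀ + n/σ² and mean μ_n = (τ₀μ₀ + (n/σ²)x̄)/τ_n.
Here τ₀ = 1/727.4 = 0.001375 and τ_data = 22/1442.8 = 0.015248, so τ_n = 0.016623.
Rearranging for μ₀: μ₀ = (μ_n·τ_n − τ_data·x̄)/τ₀ = (404.2892·0.016623 − 0.015248·399.6) / 0.001375 = 0.627399/0.001375 ≈ 456.3.

μ₀ = 456.3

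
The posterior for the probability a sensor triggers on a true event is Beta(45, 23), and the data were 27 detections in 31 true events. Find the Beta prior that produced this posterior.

Beta(18, 19)

Under Beta–binomial conjugacy the posterior parameters are (a+s, b+f).
So a = 45 − 27 = 18 and b = 23 − 4 = 19.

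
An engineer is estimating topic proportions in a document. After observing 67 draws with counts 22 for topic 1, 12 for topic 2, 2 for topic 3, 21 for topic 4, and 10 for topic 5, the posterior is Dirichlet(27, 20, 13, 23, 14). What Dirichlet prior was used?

Dirichlet(5, 8, 11, 2, 4)

For a Dirichlet(α) prior with multinomial counts c, the posterior is Dirichlet(α + c) componentwise.
Subtract each count from the matching posterior parameter: 27−22=5, 20−12=8, 13−2=11, 23−21=2, 14−10=4.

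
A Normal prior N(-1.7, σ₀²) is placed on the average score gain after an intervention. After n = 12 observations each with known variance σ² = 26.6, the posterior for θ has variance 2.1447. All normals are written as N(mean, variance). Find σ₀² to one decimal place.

σ₀² = 66.1

For the Normal–Normal model with known σ², precisions add: τ_n = τ₀ + n/σ².
So 1/σ₀² = 1/2.1447 − 12/26.6 = 0.466266 − 0.451128 = 0.015138.
Hence σ₀² = 1/0.015138 ≈ 66.1.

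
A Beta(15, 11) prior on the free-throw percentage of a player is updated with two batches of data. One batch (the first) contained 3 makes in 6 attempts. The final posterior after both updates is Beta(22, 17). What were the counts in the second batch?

Because Beta–binomial updating is additive in the counts, the combined data contributed (α_post−α_prior, β_post−β_prior) successes and failures.
Total across both batches: 22−15=7 makes, 17−11=6 misses.
Subtract the first batch: 7−3=4 makes and 6−3=3 misses.

4 makes and 3 misses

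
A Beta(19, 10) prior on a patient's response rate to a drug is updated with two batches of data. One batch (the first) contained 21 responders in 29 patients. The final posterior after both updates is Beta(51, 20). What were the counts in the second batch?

Because Beta–binomial updating is additive in the counts, the combined data contributed (α_post−α_prior, β_post−β_prior) successes and failures.
Total across both batches: 51−19=32 responders, 20−10=10 non-responders.
Subtract the first batch: 32−21=11 responders and 10−8=2 non-responders.

11 responders and 2 non-responders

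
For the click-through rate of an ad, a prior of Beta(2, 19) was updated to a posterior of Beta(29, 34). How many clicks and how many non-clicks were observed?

27 clicks and 15 non-clicks

A Beta(a, b) prior with s successes and f failures in binomial data gives a Beta(a+s, b+f) posterior.
So s = 29 − 2 = 27 and f = 34 − 19 = 15.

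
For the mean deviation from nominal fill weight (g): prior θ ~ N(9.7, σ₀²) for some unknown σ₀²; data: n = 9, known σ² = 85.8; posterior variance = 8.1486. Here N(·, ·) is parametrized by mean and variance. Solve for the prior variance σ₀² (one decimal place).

σ₀² = 56.1

Posterior precision equals prior precision plus data precision: 1/σ_n² = 1/σ₀² + n/σ².
So 1/σ₀² = 1/8.1486 − 9/85.8 = 0.122720 − 0.104895 = 0.017825.
Hence σ₀² = 1/0.017825 ≈ 56.1.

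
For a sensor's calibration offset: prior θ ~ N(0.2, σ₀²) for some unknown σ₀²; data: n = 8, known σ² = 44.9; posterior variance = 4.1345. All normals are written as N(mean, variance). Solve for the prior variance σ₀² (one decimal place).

Posterior precision equals prior precision plus data precision: 1/σ_n² = 1/σ₀² + n/σ².
So 1/σ₀² = 1/4.1345 − 8/44.9 = 0.241867 − 0.178174 = 0.063693.
Hence σ₀² = 1/0.063693 ≈ 15.7.

σ₀² = 15.7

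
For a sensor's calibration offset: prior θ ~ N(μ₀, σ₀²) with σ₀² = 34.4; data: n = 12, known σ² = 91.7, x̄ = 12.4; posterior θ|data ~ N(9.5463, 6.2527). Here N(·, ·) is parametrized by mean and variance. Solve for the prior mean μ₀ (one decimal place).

With known observation variance, the Normal–Normal posterior has precision τ_n = τ₀ + n/σ² and mean μ_n = (τ₀μ₀ + (n/σ²)x̄)/τ_n.
Here τ₀ = 1/34.4 = 0.029070 and τ_data = 12/91.7 = 0.130862, so τ_n = 0.159932.
Rearranging for μ₀: μ₀ = (μ_n·τ_n − τ_data·x̄)/τ₀ = (9.5463·0.159932 − 0.130862·12.4) / 0.029070 = -0.095930/0.029070 ≈ -3.3.

μ₀ = -3.3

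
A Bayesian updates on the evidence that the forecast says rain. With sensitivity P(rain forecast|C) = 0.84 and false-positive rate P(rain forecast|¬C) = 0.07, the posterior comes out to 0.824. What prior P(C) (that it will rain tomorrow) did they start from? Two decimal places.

P(C) = 0.28

Bayes' rule in odds form gives O(C|E) = O(C)·[P(E|C)/P(E|¬C)], hence O(C) = O(C|E)/LR.
Posterior odds = 0.824/(1−0.824) = 4.6818. LR = 0.84/0.07 = 12.0000.
Prior odds = 4.6818/12.0000 = 0.3901, so P(C) = 0.3901/(1+0.3901) ≈ 0.28.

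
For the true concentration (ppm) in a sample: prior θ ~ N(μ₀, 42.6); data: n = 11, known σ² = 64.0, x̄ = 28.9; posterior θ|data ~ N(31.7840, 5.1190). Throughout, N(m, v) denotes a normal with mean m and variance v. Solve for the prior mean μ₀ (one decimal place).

μ₀ = 52.9

The posterior mean is a precision-weighted average: μ_n = (τ₀μ₀ + τ_data·x̄)/(τ₀+τ_data), with τ₀=1/σ₀² and τ_data=n/σ².
Here τ₀ = 1/42.6 = 0.023474 and τ_data = 11/64.0 = 0.171875, so τ_n = 0.195349.
Rearranging for μ₀: μ₀ = (μ_n·τ_n − τ_data·x̄)/τ₀ = (31.7840·0.195349 − 0.171875·28.9) / 0.023474 = 1.241785/0.023474 ≈ 52.9.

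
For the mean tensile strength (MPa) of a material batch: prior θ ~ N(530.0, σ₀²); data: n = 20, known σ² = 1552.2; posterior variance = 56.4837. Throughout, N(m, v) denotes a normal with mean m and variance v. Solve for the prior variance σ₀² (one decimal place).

For the Normal–Normal model with known σ², precisions add: τ_n = τ₀ + n/σ².
So 1/σ₀² = 1/56.4837 − 20/1552.2 = 0.017704 − 0.012885 = 0.004819.
Hence σ₀² = 1/0.004819 ≈ 207.5.

σ₀² = 207.5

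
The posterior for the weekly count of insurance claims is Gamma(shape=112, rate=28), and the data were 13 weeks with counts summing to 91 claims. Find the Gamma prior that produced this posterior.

Gamma(shape=21, rate=15)

A Gamma(α, β) prior (rate parametrization) on a Poisson rate with n observations summing to S gives posterior Gamma(α+S, β+n).
So α = 112 − 91 = 21 and β = 28 − 13 = 15.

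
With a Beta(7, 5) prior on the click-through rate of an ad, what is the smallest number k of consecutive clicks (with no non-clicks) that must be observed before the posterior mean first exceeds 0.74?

k = 8

After k clicks and 0 non-clicks the posterior is Beta(7+k, 5), with mean (7+k)/(7+5+k).
Set (7+k)/(12+k) > 0.74 and solve: k > (0.74·12 − 7)/(1 − 0.74) = 7.231.
The smallest integer exceeding 7.231 is 8.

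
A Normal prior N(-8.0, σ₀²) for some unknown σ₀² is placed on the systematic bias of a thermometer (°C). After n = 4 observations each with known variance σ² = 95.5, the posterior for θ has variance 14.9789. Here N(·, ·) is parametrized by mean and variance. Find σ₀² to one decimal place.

For the Normal–Normal model with known σ², precisions add: τ_n = τ₀ + n/σ².
So 1/σ₀² = 1/14.9789 − 4/95.5 = 0.066761 − 0.041885 = 0.024876.
Hence σ₀² = 1/0.024876 ≈ 40.2.

σ₀² = 40.2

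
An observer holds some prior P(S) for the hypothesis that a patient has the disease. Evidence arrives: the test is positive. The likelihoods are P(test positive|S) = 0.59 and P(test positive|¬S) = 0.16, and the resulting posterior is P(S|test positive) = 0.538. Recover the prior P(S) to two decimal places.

Bayes' rule in odds form gives O(S|E) = O(S)·[P(E|S)/P(E|¬S)], hence O(S) = O(S|E)/LR.
Posterior odds = 0.538/(1−0.538) = 1.1645. LR = 0.59/0.16 = 3.6875.
Prior odds = 1.1645/3.6875 = 0.3158, so P(S) = 0.3158/(1+0.3158) ≈ 0.24.

P(S) = 0.24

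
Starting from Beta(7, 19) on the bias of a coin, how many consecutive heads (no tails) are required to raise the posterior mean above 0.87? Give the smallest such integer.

k = 121

After k heads and 0 tails the posterior is Beta(7+k, 19), with mean (7+k)/(7+19+k).
Set (7+k)/(26+k) > 0.87 and solve: k > (0.87·26 − 7)/(1 − 0.87) = 120.154.
The smallest integer exceeding 120.154 is 121.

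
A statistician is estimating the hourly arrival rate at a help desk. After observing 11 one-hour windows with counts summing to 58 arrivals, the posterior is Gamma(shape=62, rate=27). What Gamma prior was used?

Gamma(shape=4, rate=16)

A Gamma(α, β) prior (rate parametrization) on a Poisson rate with n observations summing to S gives posterior Gamma(α+S, β+n).
So α = 62 − 58 = 4 and β = 27 − 11 = 16.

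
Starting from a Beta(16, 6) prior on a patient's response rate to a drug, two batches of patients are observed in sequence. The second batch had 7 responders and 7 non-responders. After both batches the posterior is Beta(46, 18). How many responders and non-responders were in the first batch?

Because Beta–binomial updating is additive in the counts, the combined data contributed (α_post−α_prior, β_post−β_prior) successes and failures.
Total across both batches: 46−16=30 responders, 18−6=12 non-responders.
Subtract the second batch: 30−7=23 responders and 12−7=5 non-responders.

23 responders and 5 non-responders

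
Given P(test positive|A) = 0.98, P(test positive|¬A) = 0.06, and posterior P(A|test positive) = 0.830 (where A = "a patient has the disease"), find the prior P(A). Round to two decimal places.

P(A) = 0.23

In odds form, posterior odds = prior odds × likelihood ratio, so prior odds = posterior odds ÷ LR.
Posterior odds = 0.830/(1−0.830) = 4.8824. LR = 0.98/0.06 = 16.3333.
Prior odds = 4.8824/16.3333 = 0.2989, so P(A) = 0.2989/(1+0.2989) ≈ 0.23.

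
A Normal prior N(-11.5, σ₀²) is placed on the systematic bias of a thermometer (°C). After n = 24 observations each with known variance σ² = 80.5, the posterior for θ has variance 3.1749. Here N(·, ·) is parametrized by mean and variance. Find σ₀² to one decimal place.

σ₀² = 59.4

Posterior precision equals prior precision plus data precision: 1/σ_n² = 1/σ₀² + n/σ².
So 1/σ₀² = 1/3.1749 − 24/80.5 = 0.314971 − 0.298137 = 0.016834.
Hence σ₀² = 1/0.016834 ≈ 59.4.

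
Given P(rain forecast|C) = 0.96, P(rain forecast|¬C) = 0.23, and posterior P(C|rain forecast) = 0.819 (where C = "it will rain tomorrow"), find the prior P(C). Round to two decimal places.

In odds form, posterior odds = prior odds × likelihood ratio, so prior odds = posterior odds ÷ LR.
Posterior odds = 0.819/(1−0.819) = 4.5249. LR = 0.96/0.23 = 4.1739.
Prior odds = 4.5249/4.1739 = 1.0841, so P(C) = 1.0841/(1+1.0841) ≈ 0.52.

P(C) = 0.52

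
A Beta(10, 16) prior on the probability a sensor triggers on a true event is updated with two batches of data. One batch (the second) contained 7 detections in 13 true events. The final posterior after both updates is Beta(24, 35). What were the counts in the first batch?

Because Beta–binomial updating is additive in the counts, the combined data contributed (α_post−α_prior, β_post−β_prior) successes and failures.
Total across both batches: 24−10=14 detections, 35−16=19 misses.
Subtract the second batch: 14−7=7 detections and 19−6=13 misses.

7 detections and 13 misses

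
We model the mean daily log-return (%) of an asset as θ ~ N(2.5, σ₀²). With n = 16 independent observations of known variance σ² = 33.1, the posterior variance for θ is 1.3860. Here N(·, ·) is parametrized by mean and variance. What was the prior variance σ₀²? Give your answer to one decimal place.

σ₀² = 4.2

Posterior precision equals prior precision plus data precision: 1/σ_n² = 1/σ₀² + n/σ².
So 1/σ₀² = 1/1.3860 − 16/33.1 = 0.721501 − 0.483384 = 0.238117.
Hence σ₀² = 1/0.238117 ≈ 4.2.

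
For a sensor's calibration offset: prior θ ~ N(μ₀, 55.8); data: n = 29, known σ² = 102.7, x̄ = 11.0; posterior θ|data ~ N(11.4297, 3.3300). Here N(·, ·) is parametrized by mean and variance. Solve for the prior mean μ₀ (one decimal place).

With known observation variance, the Normal–Normal posterior has precision τ_n = τ₀ + n/σ² and mean μ_n = (τ₀μ₀ + (n/σ²)x̄)/τ_n.
Here τ₀ = 1/55.8 = 0.017921 and τ_data = 29/102.7 = 0.282376, so τ_n = 0.300297.
Rearranging for μ₀: μ₀ = (μ_n·τ_n − τ_data·x̄)/τ₀ = (11.4297·0.300297 − 0.282376·11.0) / 0.017921 = 0.326169/0.017921 ≈ 18.2.

μ₀ = 18.2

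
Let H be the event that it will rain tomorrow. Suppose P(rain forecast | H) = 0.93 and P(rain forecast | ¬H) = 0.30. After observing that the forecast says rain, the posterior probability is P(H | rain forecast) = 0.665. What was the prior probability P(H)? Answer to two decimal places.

P(H) = 0.39

Bayes' rule in odds form gives O(H|E) = O(H)·[P(E|H)/P(E|¬H)], hence O(H) = O(H|E)/LR.
Posterior odds = 0.665/(1−0.665) = 1.9851. LR = 0.93/0.30 = 3.1000.
Prior odds = 1.9851/3.1000 = 0.6404, so P(H) = 0.6404/(1+0.6404) ≈ 0.39.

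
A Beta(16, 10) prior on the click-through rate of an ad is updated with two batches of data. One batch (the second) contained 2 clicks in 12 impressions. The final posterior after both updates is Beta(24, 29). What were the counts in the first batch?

6 clicks and 9 non-clicks

Sequential conjugate updates are equivalent to a single update on the pooled data, so total successes = posterior α − prior α and total failures = posterior β − prior β.
Total across both batches: 24−16=8 clicks, 29−10=19 non-clicks.
Subtract the second batch: 8−2=6 clicks and 19−10=9 non-clicks.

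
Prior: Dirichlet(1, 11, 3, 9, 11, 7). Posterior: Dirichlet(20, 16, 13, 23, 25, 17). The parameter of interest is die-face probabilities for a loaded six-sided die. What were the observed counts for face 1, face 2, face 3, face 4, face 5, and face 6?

For a Dirichlet(α) prior with multinomial counts c, the posterior is Dirichlet(α + c) componentwise.
Counts are posterior − prior componentwise: 20−1=19, 16−11=5, 13−3=10, 23−9=14, 25−11=14, 17−7=10.

counts (19, 5, 10, 14, 14, 10)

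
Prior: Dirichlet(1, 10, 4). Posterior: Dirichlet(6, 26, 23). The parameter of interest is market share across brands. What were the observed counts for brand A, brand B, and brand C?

For a Dirichlet(α) prior with multinomial counts c, the posterior is Dirichlet(α + c) componentwise.
Counts are posterior − prior componentwise: 6−1=5, 26−10=16, 23−4=19.

counts (5, 16, 19)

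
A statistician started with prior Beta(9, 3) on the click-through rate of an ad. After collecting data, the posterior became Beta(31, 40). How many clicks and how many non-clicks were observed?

A Beta(a, b) prior with s successes and f failures in binomial data gives a Beta(a+s, b+f) posterior.
So s = 31 − 9 = 22 and f = 40 − 3 = 37.

22 clicks and 37 non-clicks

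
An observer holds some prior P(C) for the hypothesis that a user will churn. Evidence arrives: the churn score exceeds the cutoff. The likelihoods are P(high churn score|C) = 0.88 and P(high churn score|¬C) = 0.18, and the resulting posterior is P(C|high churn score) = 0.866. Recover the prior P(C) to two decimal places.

P(C) = 0.57

Bayes' rule in odds form gives O(C|E) = O(C)·[P(E|C)/P(E|¬C)], hence O(C) = O(C|E)/LR.
Posterior odds = 0.866/(1−0.866) = 6.4627. LR = 0.88/0.18 = 4.8889.
Prior odds = 6.4627/4.8889 = 1.3219, so P(C) = 1.3219/(1+1.3219) ≈ 0.57.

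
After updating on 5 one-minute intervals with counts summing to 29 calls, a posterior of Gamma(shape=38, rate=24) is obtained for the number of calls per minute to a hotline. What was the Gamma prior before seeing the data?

Gamma–Poisson conjugacy: posterior shape = α + Σxᵢ, posterior rate = β + n.
So α = 38 − 29 = 9 and β = 24 − 5 = 19.

Gamma(shape=9, rate=19)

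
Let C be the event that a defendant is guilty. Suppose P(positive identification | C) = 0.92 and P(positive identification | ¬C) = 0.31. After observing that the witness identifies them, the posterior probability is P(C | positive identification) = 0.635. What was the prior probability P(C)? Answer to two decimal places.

P(C) = 0.37

In odds form, posterior odds = prior odds × likelihood ratio, so prior odds = posterior odds ÷ LR.
Posterior odds = 0.635/(1−0.635) = 1.7397. LR = 0.92/0.31 = 2.9677.
Prior odds = 1.7397/2.9677 = 0.5862, so P(C) = 0.5862/(1+0.5862) ≈ 0.37.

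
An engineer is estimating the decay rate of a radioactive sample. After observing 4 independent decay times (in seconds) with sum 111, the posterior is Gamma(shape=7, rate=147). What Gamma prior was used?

Gamma(shape=3, rate=36)

For an exponential likelihood with a Gamma(α, β) prior on the rate, n observations with total T give posterior Gamma(α+n, β+T).
So α = 7 − 4 = 3 and β = 147 − 111 = 36.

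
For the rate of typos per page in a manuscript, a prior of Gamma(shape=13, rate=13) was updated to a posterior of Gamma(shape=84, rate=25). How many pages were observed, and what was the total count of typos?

n = 12 pages with total 71 typos

Gamma–Poisson conjugacy: posterior shape = α + Σxᵢ, posterior rate = β + n.
Matching: Σxᵢ = 84 − 13 = 71 and n = 25 − 13 = 12.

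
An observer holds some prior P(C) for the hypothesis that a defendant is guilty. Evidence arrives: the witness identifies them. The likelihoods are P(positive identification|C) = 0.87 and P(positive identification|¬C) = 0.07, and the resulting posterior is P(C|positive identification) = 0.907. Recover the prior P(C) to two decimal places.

Bayes' rule in odds form gives O(C|E) = O(C)·[P(E|C)/P(E|¬C)], hence O(C) = O(C|E)/LR.
Posterior odds = 0.907/(1−0.907) = 9.7527. LR = 0.87/0.07 = 12.4286.
Prior odds = 9.7527/12.4286 = 0.7847, so P(C) = 0.7847/(1+0.7847) ≈ 0.44.

P(C) = 0.44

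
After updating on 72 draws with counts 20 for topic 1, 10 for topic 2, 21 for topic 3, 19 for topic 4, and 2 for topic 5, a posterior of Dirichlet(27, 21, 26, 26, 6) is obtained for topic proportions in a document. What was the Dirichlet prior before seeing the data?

Dirichlet(7, 11, 5, 7, 4)

For a Dirichlet(α) prior with multinomial counts c, the posterior is Dirichlet(α + c) componentwise.
Subtract each count from the matching posterior parameter: 27−20=7, 21−10=11, 26−21=5, 26−19=7, 6−2=4.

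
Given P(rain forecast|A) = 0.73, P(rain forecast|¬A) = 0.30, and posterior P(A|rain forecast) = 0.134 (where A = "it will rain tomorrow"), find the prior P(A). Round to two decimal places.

Bayes' rule in odds form gives O(A|E) = O(A)·[P(E|A)/P(E|¬A)], hence O(A) = O(A|E)/LR.
Posterior odds = 0.134/(1−0.134) = 0.1547. LR = 0.73/0.30 = 2.4333.
Prior odds = 0.1547/2.4333 = 0.0636, so P(A) = 0.0636/(1+0.0636) ≈ 0.06.

P(A) = 0.06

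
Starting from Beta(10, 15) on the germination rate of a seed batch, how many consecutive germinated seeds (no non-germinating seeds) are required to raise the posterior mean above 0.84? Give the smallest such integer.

k = 69

After k germinated seeds and 0 non-germinating seeds the posterior is Beta(10+k, 15), with mean (10+k)/(10+15+k).
Set (10+k)/(25+k) > 0.84 and solve: k > (0.84·25 − 10)/(1 − 0.84) = 68.750.
The smallest integer exceeding 68.750 is 69.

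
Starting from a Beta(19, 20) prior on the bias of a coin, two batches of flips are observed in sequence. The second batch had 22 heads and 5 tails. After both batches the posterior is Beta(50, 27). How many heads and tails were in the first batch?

9 heads and 2 tails

Sequential conjugate updates are equivalent to a single update on the pooled data, so total successes = posterior α − prior α and total failures = posterior β − prior β.
Total across both batches: 50−19=31 heads, 27−20=7 tails.
Subtract the second batch: 31−22=9 heads and 7−5=2 tails.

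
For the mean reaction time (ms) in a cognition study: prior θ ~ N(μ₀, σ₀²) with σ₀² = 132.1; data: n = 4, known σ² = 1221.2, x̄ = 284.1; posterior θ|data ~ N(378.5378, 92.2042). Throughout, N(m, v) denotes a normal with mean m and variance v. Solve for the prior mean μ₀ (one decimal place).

The posterior mean is a precision-weighted average: μ_n = (τ₀μ₀ + τ_data·x̄)/(τ₀+τ_data), with τ₀=1/σ₀² and τ_data=n/σ².
Here τ₀ = 1/132.1 = 0.007570 and τ_data = 4/1221.2 = 0.003275, so τ_n = 0.010845.
Rearranging for μ₀: μ₀ = (μ_n·τ_n − τ_data·x̄)/τ₀ = (378.5378·0.010845 − 0.003275·284.1) / 0.007570 = 3.174815/0.007570 ≈ 419.4.

μ₀ = 419.4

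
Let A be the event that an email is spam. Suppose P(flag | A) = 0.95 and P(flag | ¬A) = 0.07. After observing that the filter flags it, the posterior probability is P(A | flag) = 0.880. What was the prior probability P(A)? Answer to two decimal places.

P(A) = 0.35

Bayes' rule in odds form gives O(A|E) = O(A)·[P(E|A)/P(E|¬A)], hence O(A) = O(A|E)/LR.
Posterior odds = 0.880/(1−0.880) = 7.3333. LR = 0.95/0.07 = 13.5714.
Prior odds = 7.3333/13.5714 = 0.5403, so P(A) = 0.5403/(1+0.5403) ≈ 0.35.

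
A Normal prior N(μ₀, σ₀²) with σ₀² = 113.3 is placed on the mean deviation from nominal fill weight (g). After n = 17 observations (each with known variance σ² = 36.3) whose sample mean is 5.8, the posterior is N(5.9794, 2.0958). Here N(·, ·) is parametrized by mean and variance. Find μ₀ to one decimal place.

μ₀ = 15.5

With known observation variance, the Normal–Normal posterior has precision τ_n = τ₀ + n/σ² and mean μ_n = (τ₀μ₀ + (n/σ²)x̄)/τ_n.
Here τ₀ = 1/113.3 = 0.008826 and τ_data = 17/36.3 = 0.468320, so τ_n = 0.477146.
Rearranging for μ₀: μ₀ = (μ_n·τ_n − τ_data·x̄)/τ₀ = (5.9794·0.477146 − 0.468320·5.8) / 0.008826 = 0.136791/0.008826 ≈ 15.5.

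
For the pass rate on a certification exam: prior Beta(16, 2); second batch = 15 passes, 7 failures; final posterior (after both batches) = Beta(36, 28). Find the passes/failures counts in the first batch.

Because Beta–binomial updating is additive in the counts, the combined data contributed (α_post−α_prior, β_post−β_prior) successes and failures.
Total across both batches: 36−16=20 passes, 28−2=26 failures.
Subtract the second batch: 20−15=5 passes and 26−7=19 failures.

5 passes and 19 failures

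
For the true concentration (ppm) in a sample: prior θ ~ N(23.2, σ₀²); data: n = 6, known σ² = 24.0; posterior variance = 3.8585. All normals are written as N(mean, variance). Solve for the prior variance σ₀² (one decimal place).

For the Normal–Normal model with known σ², precisions add: τ_n = τ₀ + n/σ².
So 1/σ₀² = 1/3.8585 − 6/24.0 = 0.259168 − 0.250000 = 0.009168.
Hence σ₀² = 1/0.009168 ≈ 109.1.

σ₀² = 109.1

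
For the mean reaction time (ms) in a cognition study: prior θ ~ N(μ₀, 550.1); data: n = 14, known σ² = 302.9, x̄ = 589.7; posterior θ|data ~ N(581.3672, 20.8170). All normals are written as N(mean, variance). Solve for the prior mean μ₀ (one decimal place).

The posterior mean is a precision-weighted average: μ_n = (τ₀μ₀ + τ_data·x̄)/(τ₀+τ_data), with τ₀=1/σ₀² and τ_data=n/σ².
Here τ₀ = 1/550.1 = 0.001818 and τ_data = 14/302.9 = 0.046220, so τ_n = 0.048038.
Rearranging for μ₀: μ₀ = (μ_n·τ_n − τ_data·x̄)/τ₀ = (581.3672·0.048038 − 0.046220·589.7) / 0.001818 = 0.671784/0.001818 ≈ 369.5.

μ₀ = 369.5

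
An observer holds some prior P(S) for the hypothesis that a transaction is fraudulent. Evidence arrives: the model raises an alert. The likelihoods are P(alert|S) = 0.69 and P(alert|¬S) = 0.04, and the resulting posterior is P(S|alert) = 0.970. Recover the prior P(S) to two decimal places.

P(S) = 0.65

Bayes' rule in odds form gives O(S|E) = O(S)·[P(E|S)/P(E|¬S)], hence O(S) = O(S|E)/LR.
Posterior odds = 0.970/(1−0.970) = 32.3333. LR = 0.69/0.04 = 17.2500.
Prior odds = 32.3333/17.2500 = 1.8744, so P(S) = 1.8744/(1+1.8744) ≈ 0.65.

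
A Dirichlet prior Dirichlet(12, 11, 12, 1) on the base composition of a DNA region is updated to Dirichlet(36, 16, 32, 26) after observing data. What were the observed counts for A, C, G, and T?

For a Dirichlet(α) prior with multinomial counts c, the posterior is Dirichlet(α + c) componentwise.
Counts are posterior − prior componentwise: 36−12=24, 16−11=5, 32−12=20, 26−1=25.

counts (24, 5, 20, 25)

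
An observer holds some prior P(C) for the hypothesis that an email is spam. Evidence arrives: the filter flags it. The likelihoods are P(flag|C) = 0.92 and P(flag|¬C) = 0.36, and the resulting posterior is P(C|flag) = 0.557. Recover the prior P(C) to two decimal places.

In odds form, posterior odds = prior odds × likelihood ratio, so prior odds = posterior odds ÷ LR.
Posterior odds = 0.557/(1−0.557) = 1.2573. LR = 0.92/0.36 = 2.5556.
Prior odds = 1.2573/2.5556 = 0.4920, so P(C) = 0.4920/(1+0.4920) ≈ 0.33.

P(C) = 0.33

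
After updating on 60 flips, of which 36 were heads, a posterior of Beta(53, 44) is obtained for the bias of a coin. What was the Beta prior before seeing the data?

Beta is conjugate to the binomial likelihood: posterior = Beta(α+s, β+f).
So α = 53 − 36 = 17 and β = 44 − 24 = 20.

Beta(17, 20)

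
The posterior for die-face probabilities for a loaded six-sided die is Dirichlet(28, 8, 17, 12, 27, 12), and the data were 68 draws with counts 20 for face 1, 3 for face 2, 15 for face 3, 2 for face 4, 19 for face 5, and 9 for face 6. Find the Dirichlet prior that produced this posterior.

For a Dirichlet(α) prior with multinomial counts c, the posterior is Dirichlet(α + c) componentwise.
Subtract each count from the matching posterior parameter: 28−20=8, 8−3=5, 17−15=2, 12−2=10, 27−19=8, 12−9=3.

Dirichlet(8, 5, 2, 10, 8, 3)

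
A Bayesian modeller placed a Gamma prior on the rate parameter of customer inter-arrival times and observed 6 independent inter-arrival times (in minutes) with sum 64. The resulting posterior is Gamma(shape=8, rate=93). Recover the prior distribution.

Gamma(shape=2, rate=29)

For an exponential likelihood with a Gamma(α, β) prior on the rate, n observations with total T give posterior Gamma(α+n, β+T).
So α = 8 − 6 = 2 and β = 93 − 64 = 29.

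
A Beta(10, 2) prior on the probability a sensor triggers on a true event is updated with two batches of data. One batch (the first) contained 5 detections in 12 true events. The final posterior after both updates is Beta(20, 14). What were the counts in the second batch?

Because Beta–binomial updating is additive in the counts, the combined data contributed (α_post−α_prior, β_post−β_prior) successes and failures.
Total across both batches: 20−10=10 detections, 14−2=12 misses.
Subtract the first batch: 10−5=5 detections and 12−7=5 misses.

5 detections and 5 misses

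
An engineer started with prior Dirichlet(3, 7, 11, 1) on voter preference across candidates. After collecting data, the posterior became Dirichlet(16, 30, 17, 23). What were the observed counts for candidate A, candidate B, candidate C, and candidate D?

For a Dirichlet(α) prior with multinomial counts c, the posterior is Dirichlet(α + c) componentwise.
Counts are posterior − prior componentwise: 16−3=13, 30−7=23, 17−11=6, 23−1=22.

counts (13, 23, 6, 22)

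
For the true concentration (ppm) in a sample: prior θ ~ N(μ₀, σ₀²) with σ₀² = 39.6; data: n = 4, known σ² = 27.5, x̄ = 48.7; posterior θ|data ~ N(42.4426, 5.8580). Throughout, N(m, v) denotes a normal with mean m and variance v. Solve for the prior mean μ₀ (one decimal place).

The posterior mean is a precision-weighted average: μ_n = (τ₀μ₀ + τ_data·x̄)/(τ₀+τ_data), with τ₀=1/σ₀² and τ_data=n/σ².
Here τ₀ = 1/39.6 = 0.025253 and τ_data = 4/27.5 = 0.145455, so τ_n = 0.170708.
Rearranging for μ₀: μ₀ = (μ_n·τ_n − τ_data·x̄)/τ₀ = (42.4426·0.170708 − 0.145455·48.7) / 0.025253 = 0.161633/0.025253 ≈ 6.4.

μ₀ = 6.4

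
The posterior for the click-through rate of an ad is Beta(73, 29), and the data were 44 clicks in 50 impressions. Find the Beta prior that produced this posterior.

Beta(29, 23)

Under Beta–binomial conjugacy the posterior parameters are (α+s, β+f).
So α = 73 − 44 = 29 and β = 29 − 6 = 23.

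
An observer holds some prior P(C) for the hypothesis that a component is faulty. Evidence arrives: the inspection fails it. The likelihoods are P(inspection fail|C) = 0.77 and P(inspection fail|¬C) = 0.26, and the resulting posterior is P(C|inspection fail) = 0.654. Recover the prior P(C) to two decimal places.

P(C) = 0.39

Bayes' rule in odds form gives O(C|E) = O(C)·[P(E|C)/P(E|¬C)], hence O(C) = O(C|E)/LR.
Posterior odds = 0.654/(1−0.654) = 1.8902. LR = 0.77/0.26 = 2.9615.
Prior odds = 1.8902/2.9615 = 0.6383, so P(C) = 0.6383/(1+0.6383) ≈ 0.39.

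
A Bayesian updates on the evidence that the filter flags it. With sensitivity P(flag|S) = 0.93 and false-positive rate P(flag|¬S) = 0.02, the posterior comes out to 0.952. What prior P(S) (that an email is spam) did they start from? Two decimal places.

In odds form, posterior odds = prior odds × likelihood ratio, so prior odds = posterior odds ÷ LR.
Posterior odds = 0.952/(1−0.952) = 19.8333. LR = 0.93/0.02 = 46.5000.
Prior odds = 19.8333/46.5000 = 0.4265, so P(S) = 0.4265/(1+0.4265) ≈ 0.30.

P(S) = 0.30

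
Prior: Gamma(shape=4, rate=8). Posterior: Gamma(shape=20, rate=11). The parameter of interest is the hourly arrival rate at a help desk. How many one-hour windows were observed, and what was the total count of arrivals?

A Gamma(α, β) prior (rate parametrization) on a Poisson rate with n observations summing to S gives posterior Gamma(α+S, β+n).
Matching: Σxᵢ = 20 − 4 = 16 and n = 11 − 8 = 3.

n = 3 one-hour windows with total 16 arrivals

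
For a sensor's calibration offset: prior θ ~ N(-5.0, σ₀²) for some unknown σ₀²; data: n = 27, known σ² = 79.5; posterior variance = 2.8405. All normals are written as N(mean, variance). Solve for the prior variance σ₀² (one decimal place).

σ₀² = 80.5

Posterior precision equals prior precision plus data precision: 1/σ_n² = 1/σ₀² + n/σ².
So 1/σ₀² = 1/2.8405 − 27/79.5 = 0.352051 − 0.339623 = 0.012428.
Hence σ₀² = 1/0.012428 ≈ 80.5.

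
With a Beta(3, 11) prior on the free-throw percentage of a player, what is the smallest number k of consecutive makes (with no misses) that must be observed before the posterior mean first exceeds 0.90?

After k makes and 0 misses the posterior is Beta(3+k, 11), with mean (3+k)/(3+11+k).
Set (3+k)/(14+k) > 0.90 and solve: k > (0.90·14 − 3)/(1 − 0.90) = 96.000.
The smallest integer exceeding 96.000 is 97.

k = 97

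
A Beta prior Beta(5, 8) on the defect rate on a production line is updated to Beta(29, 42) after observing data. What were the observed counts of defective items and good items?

Beta is conjugate to the binomial likelihood: posterior = Beta(a+s, b+f).
So s = 29 − 5 = 24 and f = 42 − 8 = 34.

24 defective items and 34 good items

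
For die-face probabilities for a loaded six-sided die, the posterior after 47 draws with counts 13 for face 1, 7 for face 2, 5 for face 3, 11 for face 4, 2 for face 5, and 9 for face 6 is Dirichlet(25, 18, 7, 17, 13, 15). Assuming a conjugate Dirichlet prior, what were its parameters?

Dirichlet(12, 11, 2, 6, 11, 6)

For a Dirichlet(α) prior with multinomial counts c, the posterior is Dirichlet(α + c) componentwise.
Subtract each count from the matching posterior parameter: 25−13=12, 18−7=11, 7−5=2, 17−11=6, 13−2=11, 15−9=6.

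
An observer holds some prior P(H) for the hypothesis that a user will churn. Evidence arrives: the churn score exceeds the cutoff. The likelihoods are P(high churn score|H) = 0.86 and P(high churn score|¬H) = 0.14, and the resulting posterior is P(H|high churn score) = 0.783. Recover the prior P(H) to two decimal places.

P(H) = 0.37

In odds form, posterior odds = prior odds × likelihood ratio, so prior odds = posterior odds ÷ LR.
Posterior odds = 0.783/(1−0.783) = 3.6083. LR = 0.86/0.14 = 6.1429.
Prior odds = 3.6083/6.1429 = 0.5874, so P(H) = 0.5874/(1+0.5874) ≈ 0.37.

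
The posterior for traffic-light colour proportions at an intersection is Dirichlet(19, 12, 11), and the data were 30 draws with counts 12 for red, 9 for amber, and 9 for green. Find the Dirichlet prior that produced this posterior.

For a Dirichlet(α) prior with multinomial counts c, the posterior is Dirichlet(α + c) componentwise.
Subtract each count from the matching posterior parameter: 19−12=7, 12−9=3, 11−9=2.

Dirichlet(7, 3, 2)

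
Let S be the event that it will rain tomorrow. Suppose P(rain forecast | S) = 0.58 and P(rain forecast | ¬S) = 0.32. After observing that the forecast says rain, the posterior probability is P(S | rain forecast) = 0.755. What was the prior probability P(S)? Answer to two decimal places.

P(S) = 0.63

In odds form, posterior odds = prior odds × likelihood ratio, so prior odds = posterior odds ÷ LR.
Posterior odds = 0.755/(1−0.755) = 3.0816. LR = 0.58/0.32 = 1.8125.
Prior odds = 3.0816/1.8125 = 1.7002, so P(S) = 1.7002/(1+1.7002) ≈ 0.63.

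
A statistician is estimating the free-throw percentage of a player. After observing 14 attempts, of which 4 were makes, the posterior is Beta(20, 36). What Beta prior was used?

Beta(16, 26)

Beta is conjugate to the binomial likelihood: posterior = Beta(α+s, β+f).
So α = 20 − 4 = 16 and β = 36 − 10 = 26.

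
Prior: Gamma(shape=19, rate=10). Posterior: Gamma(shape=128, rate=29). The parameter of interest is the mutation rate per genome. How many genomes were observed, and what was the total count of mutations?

n = 19 genomes with total 109 mutations

Gamma–Poisson conjugacy: posterior shape = α + Σxᵢ, posterior rate = β + n.
Matching: Σxᵢ = 128 − 19 = 109 and n = 29 − 10 = 19.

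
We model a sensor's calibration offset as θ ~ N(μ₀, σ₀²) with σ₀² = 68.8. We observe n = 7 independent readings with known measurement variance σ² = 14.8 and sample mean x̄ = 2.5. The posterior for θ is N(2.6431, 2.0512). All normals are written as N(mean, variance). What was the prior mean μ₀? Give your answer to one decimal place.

The posterior mean is a precision-weighted average: μ_n = (τ₀μ₀ + τ_data·x̄)/(τ₀+τ_data), with τ₀=1/σ₀² and τ_data=n/σ².
Here τ₀ = 1/68.8 = 0.014535 and τ_data = 7/14.8 = 0.472973, so τ_n = 0.487508.
Rearranging for μ₀: μ₀ = (μ_n·τ_n − τ_data·x̄)/τ₀ = (2.6431·0.487508 − 0.472973·2.5) / 0.014535 = 0.106100/0.014535 ≈ 7.3.

μ₀ = 7.3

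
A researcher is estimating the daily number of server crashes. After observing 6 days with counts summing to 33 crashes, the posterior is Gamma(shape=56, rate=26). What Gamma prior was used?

A Gamma(α, β) prior (rate parametrization) on a Poisson rate with n observations summing to S gives posterior Gamma(α+S, β+n).
So α = 56 − 33 = 23 and β = 26 − 6 = 20.

Gamma(shape=23, rate=20)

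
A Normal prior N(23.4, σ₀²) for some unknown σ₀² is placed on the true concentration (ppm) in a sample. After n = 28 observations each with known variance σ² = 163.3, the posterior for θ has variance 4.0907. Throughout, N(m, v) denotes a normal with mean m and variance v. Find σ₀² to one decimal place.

For the Normal–Normal model with known σ², precisions add: τ_n = τ₀ + n/σ².
So 1/σ₀² = 1/4.0907 − 28/163.3 = 0.244457 − 0.171464 = 0.072993.
Hence σ₀² = 1/0.072993 ≈ 13.7.

σ₀² = 13.7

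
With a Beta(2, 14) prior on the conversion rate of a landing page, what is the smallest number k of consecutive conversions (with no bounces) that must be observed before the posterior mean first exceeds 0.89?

After k conversions and 0 bounces the posterior is Beta(2+k, 14), with mean (2+k)/(2+14+k).
Set (2+k)/(16+k) > 0.89 and solve: k > (0.89·16 − 2)/(1 − 0.89) = 111.273.
The smallest integer exceeding 111.273 is 112.

k = 112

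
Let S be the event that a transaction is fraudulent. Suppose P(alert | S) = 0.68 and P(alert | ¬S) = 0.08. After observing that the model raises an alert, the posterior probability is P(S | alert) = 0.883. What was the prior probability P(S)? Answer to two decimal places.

P(S) = 0.47

Bayes' rule in odds form gives O(S|E) = O(S)·[P(E|S)/P(E|¬S)], hence O(S) = O(S|E)/LR.
Posterior odds = 0.883/(1−0.883) = 7.5470. LR = 0.68/0.08 = 8.5000.
Prior odds = 7.5470/8.5000 = 0.8879, so P(S) = 0.8879/(1+0.8879) ≈ 0.47.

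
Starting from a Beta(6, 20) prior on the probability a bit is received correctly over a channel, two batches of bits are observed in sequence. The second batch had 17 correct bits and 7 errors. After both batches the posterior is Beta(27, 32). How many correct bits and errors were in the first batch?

Because Beta–binomial updating is additive in the counts, the combined data contributed (α_post−α_prior, β_post−β_prior) successes and failures.
Total across both batches: 27−6=21 correct bits, 32−20=12 errors.
Subtract the second batch: 21−17=4 correct bits and 12−7=5 errors.

4 correct bits and 5 errors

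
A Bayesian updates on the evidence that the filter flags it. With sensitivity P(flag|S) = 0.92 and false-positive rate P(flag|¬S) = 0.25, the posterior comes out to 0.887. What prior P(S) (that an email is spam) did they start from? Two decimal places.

P(S) = 0.68

Bayes' rule in odds form gives O(S|E) = O(S)·[P(E|S)/P(E|¬S)], hence O(S) = O(S|E)/LR.
Posterior odds = 0.887/(1−0.887) = 7.8496. LR = 0.92/0.25 = 3.6800.
Prior odds = 7.8496/3.6800 = 2.1330, so P(S) = 2.1330/(1+2.1330) ≈ 0.68.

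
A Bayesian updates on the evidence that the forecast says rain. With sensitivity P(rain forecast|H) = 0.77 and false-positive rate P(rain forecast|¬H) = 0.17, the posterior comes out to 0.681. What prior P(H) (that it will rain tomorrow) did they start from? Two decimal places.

P(H) = 0.32

In odds form, posterior odds = prior odds × likelihood ratio, so prior odds = posterior odds ÷ LR.
Posterior odds = 0.681/(1−0.681) = 2.1348. LR = 0.77/0.17 = 4.5294.
Prior odds = 2.1348/4.5294 = 0.4713, so P(H) = 0.4713/(1+0.4713) ≈ 0.32.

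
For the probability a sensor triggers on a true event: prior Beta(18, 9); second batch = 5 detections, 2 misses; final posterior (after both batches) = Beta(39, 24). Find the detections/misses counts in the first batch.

16 detections and 13 misses

Sequential conjugate updates are equivalent to a single update on the pooled data, so total successes = posterior α − prior α and total failures = posterior β − prior β.
Total across both batches: 39−18=21 detections, 24−9=15 misses.
Subtract the second batch: 21−5=16 detections and 15−2=13 misses.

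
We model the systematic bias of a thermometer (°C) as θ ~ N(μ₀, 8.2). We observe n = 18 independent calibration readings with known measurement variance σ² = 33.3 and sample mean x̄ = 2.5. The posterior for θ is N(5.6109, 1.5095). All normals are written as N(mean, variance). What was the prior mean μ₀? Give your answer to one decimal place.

The posterior mean is a precision-weighted average: μ_n = (τ₀μ₀ + τ_data·x̄)/(τ₀+τ_data), with τ₀=1/σ₀² and τ_data=n/σ².
Here τ₀ = 1/8.2 = 0.121951 and τ_data = 18/33.3 = 0.540541, so τ_n = 0.662492.
Rearranging for μ₀: μ₀ = (μ_n·τ_n − τ_data·x̄)/τ₀ = (5.6109·0.662492 − 0.540541·2.5) / 0.121951 = 2.365824/0.121951 ≈ 19.4.

μ₀ = 19.4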